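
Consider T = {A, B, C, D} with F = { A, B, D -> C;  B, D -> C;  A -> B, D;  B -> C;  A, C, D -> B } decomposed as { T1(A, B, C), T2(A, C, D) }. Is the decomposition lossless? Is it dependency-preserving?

lossless and dependency-preserving

Lossless test: (A, C)⁺ = {A, B, C, D}, which contains all of one fragment — lossless.
Dependency preservation: A, B, D → C; B, D → C; A → B, D; A, C, D → B are not contained in any single fragment, but the restricted closure of each left-hand side across the fragments still reaches the right-hand side; the remaining FDs each lie inside some fragment. All dependencies are preserved.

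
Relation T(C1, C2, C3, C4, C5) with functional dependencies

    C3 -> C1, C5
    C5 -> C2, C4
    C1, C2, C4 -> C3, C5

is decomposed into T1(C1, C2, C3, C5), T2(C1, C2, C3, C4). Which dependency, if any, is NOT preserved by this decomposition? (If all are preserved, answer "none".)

C5 -> C2, C4

Check C5 → C2, C4: no single fragment contains all of {C2, C4, C5}, and the restricted closure of {C5} across the fragments never reaches {C2, C4}.
C3 → C1, C5 is preserved.
C1, C2, C4 → C3, C5 is preserved.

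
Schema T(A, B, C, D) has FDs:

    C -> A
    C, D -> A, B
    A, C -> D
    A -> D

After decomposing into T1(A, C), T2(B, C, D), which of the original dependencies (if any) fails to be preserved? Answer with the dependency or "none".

Check A → D: no single fragment contains all of {A, D}, and the restricted closure of {A} across the fragments never reaches {D}.
C → A is preserved.
C, D → A, B is preserved.
A, C → D is preserved.

A -> D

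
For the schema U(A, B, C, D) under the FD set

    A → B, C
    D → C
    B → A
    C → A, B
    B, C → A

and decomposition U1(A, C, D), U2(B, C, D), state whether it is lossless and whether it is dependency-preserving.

Lossless test: (C, D)⁺ = {A, B, C, D}, which contains all of one fragment — lossless.
Dependency preservation: A → B, C; B → A; C → A, B; B, C → A are not contained in any single fragment, but the restricted closure of each left-hand side across the fragments still reaches the right-hand side; the remaining FDs each lie inside some fragment. All dependencies are preserved.

lossless and dependency-preserving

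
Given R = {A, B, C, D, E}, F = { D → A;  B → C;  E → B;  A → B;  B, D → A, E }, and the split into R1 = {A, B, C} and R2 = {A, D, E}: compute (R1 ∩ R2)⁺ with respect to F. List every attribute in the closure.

R1 ∩ R2 = {A}.
A → B applies, adding B
B → C applies, adding C
Closure: {A, B, C}.

A, B, C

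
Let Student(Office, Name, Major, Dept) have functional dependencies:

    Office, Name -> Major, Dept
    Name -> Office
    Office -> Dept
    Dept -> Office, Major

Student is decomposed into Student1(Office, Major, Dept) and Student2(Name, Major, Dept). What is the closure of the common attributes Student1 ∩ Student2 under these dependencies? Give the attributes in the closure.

Office, Major, Dept

Student1 ∩ Student2 = {Major, Dept}.
Dept → Office, Major applies, adding Office
Closure: {Office, Major, Dept}.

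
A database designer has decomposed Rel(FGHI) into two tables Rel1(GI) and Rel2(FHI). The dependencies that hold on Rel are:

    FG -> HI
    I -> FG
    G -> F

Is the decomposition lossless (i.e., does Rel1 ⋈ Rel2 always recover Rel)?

Yes

Common attributes: Rel1 ∩ Rel2 = {I}.
Closure of {I}: I → FG applies, adding FG; FG → HI applies, adding H. So (I)⁺ = {FGHI}.
This closure contains every attribute of Rel1, so Rel1 ∩ Rel2 → Rel1. The join is lossless.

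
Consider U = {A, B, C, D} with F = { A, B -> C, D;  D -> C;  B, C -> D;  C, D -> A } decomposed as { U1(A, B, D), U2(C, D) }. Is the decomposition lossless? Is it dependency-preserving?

lossless but not dependency-preserving

Lossless test: (D)⁺ = {A, C, D}, which contains all of one fragment — lossless.
Dependency preservation: the restricted closure of {B, C} across the fragments never reaches {D}, so B, C → D cannot be enforced without a join — not preserved.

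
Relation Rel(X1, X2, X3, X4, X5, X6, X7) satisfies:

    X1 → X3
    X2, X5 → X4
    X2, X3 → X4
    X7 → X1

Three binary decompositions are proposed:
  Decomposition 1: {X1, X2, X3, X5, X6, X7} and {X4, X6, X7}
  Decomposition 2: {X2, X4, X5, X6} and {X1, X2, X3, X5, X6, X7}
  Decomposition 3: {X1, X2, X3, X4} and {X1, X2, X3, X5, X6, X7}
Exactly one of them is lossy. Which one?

Decomposition 1: common = {X6, X7}, closure = {X1, X3, X6, X7} → lossy.
Decomposition 2: common = {X2, X5, X6}, closure = {X2, X4, X5, X6} → lossless.
Decomposition 3: common = {X1, X2, X3}, closure = {X1, X2, X3, X4} → lossless.

Decomposition 1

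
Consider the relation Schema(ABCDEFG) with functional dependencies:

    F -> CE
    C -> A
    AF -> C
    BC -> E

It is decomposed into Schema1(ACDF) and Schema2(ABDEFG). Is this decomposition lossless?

Common attributes: Schema1 ∩ Schema2 = {ADF}.
Closure of {ADF}: F → CE applies, adding CE. So (ADF)⁺ = {ACDEF}.
This closure contains every attribute of Schema1, so Schema1 ∩ Schema2 → Schema1. The join is lossless.

Yes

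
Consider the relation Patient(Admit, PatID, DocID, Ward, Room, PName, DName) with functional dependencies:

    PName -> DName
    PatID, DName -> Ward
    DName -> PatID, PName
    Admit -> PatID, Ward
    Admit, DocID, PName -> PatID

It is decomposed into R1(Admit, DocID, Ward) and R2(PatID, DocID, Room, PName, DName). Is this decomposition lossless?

Common attributes: R1 ∩ R2 = {DocID}.
No dependency enlarges {DocID}, so (DocID)⁺ = {DocID}.
The closure contains neither all of R1 = {Admit, DocID, Ward} nor all of R2 = {PatID, DocID, Room, PName, DName}, so the common attributes are not a superkey of either fragment. The join is lossy.

No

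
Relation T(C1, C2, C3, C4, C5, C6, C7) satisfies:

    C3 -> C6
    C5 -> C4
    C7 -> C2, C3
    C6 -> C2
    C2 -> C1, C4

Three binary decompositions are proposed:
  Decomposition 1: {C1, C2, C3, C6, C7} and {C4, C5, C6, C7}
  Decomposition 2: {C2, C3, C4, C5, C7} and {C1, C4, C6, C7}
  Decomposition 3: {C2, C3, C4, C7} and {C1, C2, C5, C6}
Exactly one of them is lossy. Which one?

Decomposition 1: common = {C6, C7}, closure = {C1, C2, C3, C4, C6, C7} → lossless.
Decomposition 2: common = {C4, C7}, closure = {C1, C2, C3, C4, C6, C7} → lossless.
Decomposition 3: common = {C2}, closure = {C1, C2, C4} → lossy.

Decomposition 3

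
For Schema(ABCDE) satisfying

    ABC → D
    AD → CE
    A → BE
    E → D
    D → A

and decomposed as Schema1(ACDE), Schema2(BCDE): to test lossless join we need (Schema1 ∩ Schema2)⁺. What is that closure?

Schema1 ∩ Schema2 = {CDE}.
D → A applies, adding A
A → BE applies, adding B
Closure: {ABCDE}.

ABCDE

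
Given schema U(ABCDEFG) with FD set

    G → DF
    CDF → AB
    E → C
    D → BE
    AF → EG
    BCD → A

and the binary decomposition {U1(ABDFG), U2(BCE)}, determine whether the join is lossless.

Common attributes: U1 ∩ U2 = {B}.
No dependency enlarges {B}, so (B)⁺ = {B}.
The closure contains neither all of U1 = {ABDFG} nor all of U2 = {BCE}, so the common attributes are not a superkey of either fragment. The join is lossy.

No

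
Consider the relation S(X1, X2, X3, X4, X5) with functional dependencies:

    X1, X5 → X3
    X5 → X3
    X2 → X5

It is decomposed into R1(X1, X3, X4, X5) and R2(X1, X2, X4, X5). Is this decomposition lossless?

Common attributes: R1 ∩ R2 = {X1, X4, X5}.
Closure of {X1, X4, X5}: X1, X5 → X3 applies, adding X3. So (X1, X4, X5)⁺ = {X1, X3, X4, X5}.
This closure contains every attribute of R1, so R1 ∩ R2 → R1. The join is lossless.

Yes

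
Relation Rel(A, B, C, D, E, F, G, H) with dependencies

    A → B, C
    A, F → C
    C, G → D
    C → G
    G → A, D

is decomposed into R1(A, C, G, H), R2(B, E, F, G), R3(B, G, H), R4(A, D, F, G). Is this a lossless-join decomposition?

Chase test. Columns are A, B, C, D, E, F, G, H; row i has aⱼ where attribute j ∈ Ri, else bᵢⱼ.
Initial tableau (one row per fragment):
  row 1: a1 b12 a3 b14 b15 b16 a7 a8
  row 2: b21 a2 b23 b24 a5 a6 a7 b28
  row 3: b31 a2 b33 b34 b35 b36 a7 a8
  row 4: a1 b42 b43 a4 b45 a6 a7 b48
Rows 1 and 4 agree on A; apply A→B, C and equate their B, C entries.
Rows 1 and 4 agree on C, G; apply C, G→D and equate their D entries.
Rows 1 and 2 agree on G; apply G→A, D and equate their A, D entries.
Rows 1 and 3 agree on G; apply G→A, D and equate their A, D entries.
Rows 1 and 2 agree on A; apply A→B, C and equate their B, C entries.
Rows 1 and 3 agree on A; apply A→B, C and equate their B, C entries.
No row becomes fully distinguished — the join is lossy.

No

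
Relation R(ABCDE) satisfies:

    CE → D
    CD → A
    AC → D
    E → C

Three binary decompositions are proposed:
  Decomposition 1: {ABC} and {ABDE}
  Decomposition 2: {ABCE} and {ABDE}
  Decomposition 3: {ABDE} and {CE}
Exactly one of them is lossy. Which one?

Decomposition 1

Decomposition 1: common = {AB}, closure = {AB} → lossy.
Decomposition 2: common = {ABE}, closure = {ABCDE} → lossless.
Decomposition 3: common = {E}, closure = {ACDE} → lossless.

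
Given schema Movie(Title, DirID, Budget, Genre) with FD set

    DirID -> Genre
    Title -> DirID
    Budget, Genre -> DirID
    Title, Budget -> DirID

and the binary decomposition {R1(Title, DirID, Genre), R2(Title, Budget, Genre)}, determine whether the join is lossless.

Common attributes: R1 ∩ R2 = {Title, Genre}.
Closure of {Title, Genre}: Title → DirID applies, adding DirID. So (Title, Genre)⁺ = {Title, DirID, Genre}.
This closure contains every attribute of R1, so R1 ∩ R2 → R1. The join is lossless.

Yes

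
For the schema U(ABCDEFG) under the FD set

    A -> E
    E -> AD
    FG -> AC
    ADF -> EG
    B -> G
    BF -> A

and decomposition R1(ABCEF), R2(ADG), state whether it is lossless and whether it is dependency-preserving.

Lossless test: (A)⁺ = {ADE}, which is a superkey of neither fragment — lossy.
Dependency preservation: the restricted closure of {FG} across the fragments never reaches {AC}, so FG → AC cannot be enforced without a join — not preserved.

lossy and not dependency-preserving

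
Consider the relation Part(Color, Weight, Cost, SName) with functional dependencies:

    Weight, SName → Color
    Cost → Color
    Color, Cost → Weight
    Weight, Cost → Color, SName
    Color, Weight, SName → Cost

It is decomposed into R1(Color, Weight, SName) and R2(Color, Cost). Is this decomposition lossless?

Common attributes: R1 ∩ R2 = {Color}.
No dependency enlarges {Color}, so (Color)⁺ = {Color}.
The closure contains neither all of R1 = {Color, Weight, SName} nor all of R2 = {Color, Cost}, so the common attributes are not a superkey of either fragment. The join is lossy.

No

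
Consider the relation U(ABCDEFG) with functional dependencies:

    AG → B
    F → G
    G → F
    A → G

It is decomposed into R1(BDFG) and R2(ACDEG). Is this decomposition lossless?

No

Common attributes: R1 ∩ R2 = {DG}.
Closure of {DG}: G → F applies, adding F. So (DG)⁺ = {DFG}.
The closure contains neither all of R1 = {BDFG} nor all of R2 = {ACDEG}, so the common attributes are not a superkey of either fragment. The join is lossy.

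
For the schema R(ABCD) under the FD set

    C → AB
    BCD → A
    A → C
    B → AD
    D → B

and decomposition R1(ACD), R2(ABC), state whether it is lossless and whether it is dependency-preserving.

Lossless test: (AC)⁺ = {ABCD}, which contains all of one fragment — lossless.
Dependency preservation: BCD → A; B → AD; D → B are not contained in any single fragment, but the restricted closure of each left-hand side across the fragments still reaches the right-hand side; the remaining FDs each lie inside some fragment. All dependencies are preserved.

lossless and dependency-preserving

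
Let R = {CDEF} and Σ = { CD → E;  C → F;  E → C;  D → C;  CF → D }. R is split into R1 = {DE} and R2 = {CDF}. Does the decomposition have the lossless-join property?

Yes

Common attributes: R1 ∩ R2 = {D}.
Closure of {D}: D → C applies, adding C; CD → E applies, adding E; C → F applies, adding F. So (D)⁺ = {CDEF}.
This closure contains every attribute of R1, so R1 ∩ R2 → R1. The join is lossless.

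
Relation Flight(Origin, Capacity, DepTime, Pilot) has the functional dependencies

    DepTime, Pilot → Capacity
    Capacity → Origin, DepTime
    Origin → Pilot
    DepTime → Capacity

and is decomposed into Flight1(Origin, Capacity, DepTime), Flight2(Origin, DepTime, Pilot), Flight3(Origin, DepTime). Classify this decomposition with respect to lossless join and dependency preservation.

lossless and dependency-preserving

Lossless test (chase): Rows 1 and 2 agree on Origin; apply Origin→Pilot and equate their Pilot entries. Rows 1 and 3 agree on Origin; apply Origin→Pilot and equate their Pilot entries. Rows 1 and 2 agree on DepTime; apply DepTime→Capacity and equate their Capacity entries. Rows 1 and 3 agree on DepTime; apply DepTime→Capacity and equate their Capacity entries. Row 1 is now all distinguished symbols — the join is lossless.
Dependency preservation: DepTime, Pilot → Capacity is not contained in any single fragment, but the restricted closure of its left-hand side across the fragments still reaches the right-hand side; the remaining FDs each lie inside some fragment. All dependencies are preserved.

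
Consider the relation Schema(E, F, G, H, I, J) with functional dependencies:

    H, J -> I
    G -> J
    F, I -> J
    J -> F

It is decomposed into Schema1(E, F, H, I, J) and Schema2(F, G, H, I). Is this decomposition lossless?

Common attributes: Schema1 ∩ Schema2 = {F, H, I}.
Closure of {F, H, I}: F, I → J applies, adding J. So (F, H, I)⁺ = {F, H, I, J}.
The closure contains neither all of Schema1 = {E, F, H, I, J} nor all of Schema2 = {F, G, H, I}, so the common attributes are not a superkey of either fragment. The join is lossy.

No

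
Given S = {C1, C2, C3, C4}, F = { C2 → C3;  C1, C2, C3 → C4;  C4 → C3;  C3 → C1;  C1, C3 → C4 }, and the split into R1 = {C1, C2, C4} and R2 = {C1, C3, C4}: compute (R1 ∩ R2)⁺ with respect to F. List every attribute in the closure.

R1 ∩ R2 = {C1, C4}.
C4 → C3 applies, adding C3
Closure: {C1, C3, C4}.

C1, C3, C4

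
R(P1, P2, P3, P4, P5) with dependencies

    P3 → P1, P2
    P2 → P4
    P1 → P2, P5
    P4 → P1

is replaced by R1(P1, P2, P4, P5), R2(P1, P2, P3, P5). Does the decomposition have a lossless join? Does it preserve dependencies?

lossless and dependency-preserving

Lossless test: (P1, P2, P5)⁺ = {P1, P2, P4, P5}, which contains all of one fragment — lossless.
Dependency preservation: every FD's attributes lie within a single fragment, so each can be enforced locally — preserved.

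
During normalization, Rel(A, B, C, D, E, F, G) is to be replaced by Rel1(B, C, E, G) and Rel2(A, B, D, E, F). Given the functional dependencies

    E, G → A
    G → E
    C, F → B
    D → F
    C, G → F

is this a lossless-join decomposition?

No

Common attributes: Rel1 ∩ Rel2 = {B, E}.
No dependency enlarges {B, E}, so (B, E)⁺ = {B, E}.
The closure contains neither all of Rel1 = {B, C, E, G} nor all of Rel2 = {A, B, D, E, F}, so the common attributes are not a superkey of either fragment. The join is lossy.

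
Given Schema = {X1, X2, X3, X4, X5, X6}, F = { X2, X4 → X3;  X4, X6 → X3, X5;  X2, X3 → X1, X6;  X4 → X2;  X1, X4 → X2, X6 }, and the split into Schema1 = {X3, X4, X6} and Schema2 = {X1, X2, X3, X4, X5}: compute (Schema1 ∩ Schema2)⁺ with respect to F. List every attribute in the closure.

Schema1 ∩ Schema2 = {X3, X4}.
X4 → X2 applies, adding X2
X2, X3 → X1, X6 applies, adding X1, X6
X4, X6 → X3, X5 applies, adding X5
Closure: {X1, X2, X3, X4, X5, X6}.

X1, X2, X3, X4, X5, X6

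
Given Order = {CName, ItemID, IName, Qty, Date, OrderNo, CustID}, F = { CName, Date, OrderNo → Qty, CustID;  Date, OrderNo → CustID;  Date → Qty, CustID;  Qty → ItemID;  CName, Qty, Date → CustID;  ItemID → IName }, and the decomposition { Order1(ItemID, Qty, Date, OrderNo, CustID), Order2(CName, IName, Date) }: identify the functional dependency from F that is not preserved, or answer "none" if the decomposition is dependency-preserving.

Check ItemID → IName: no single fragment contains all of {ItemID, IName}, and the restricted closure of {ItemID} across the fragments never reaches {IName}.
CName, Date, OrderNo → Qty, CustID is preserved.
Date, OrderNo → CustID is preserved.
Date → Qty, CustID is preserved.
Qty → ItemID is preserved.
CName, Qty, Date → CustID is preserved.

ItemID → IName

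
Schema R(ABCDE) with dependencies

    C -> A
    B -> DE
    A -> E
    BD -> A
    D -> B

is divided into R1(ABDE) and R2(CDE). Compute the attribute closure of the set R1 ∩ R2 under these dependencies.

R1 ∩ R2 = {DE}.
D → B applies, adding B
BD → A applies, adding A
Closure: {ABDE}.

ABDE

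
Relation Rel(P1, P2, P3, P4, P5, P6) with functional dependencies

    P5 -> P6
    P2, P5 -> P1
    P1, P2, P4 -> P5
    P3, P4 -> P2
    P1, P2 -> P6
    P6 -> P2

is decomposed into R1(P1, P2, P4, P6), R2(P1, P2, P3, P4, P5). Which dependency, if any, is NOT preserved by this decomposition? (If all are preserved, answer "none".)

P5 → P6: restricted closure across fragments reaches P6.
P2, P5 → P1 lies within R2.
P1, P2, P4 → P5 lies within R2.
P3, P4 → P2 lies within R2.
P1, P2 → P6 lies within R1.
P6 → P2 lies within R1.
Every dependency is enforceable on the fragments, so the decomposition is dependency-preserving.

none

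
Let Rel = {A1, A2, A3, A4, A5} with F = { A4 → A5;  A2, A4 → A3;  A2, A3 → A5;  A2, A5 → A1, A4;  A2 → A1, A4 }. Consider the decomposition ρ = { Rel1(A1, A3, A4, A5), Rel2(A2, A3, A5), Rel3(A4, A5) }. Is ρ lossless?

Chase test. Columns are A1, A2, A3, A4, A5; row i has aⱼ where attribute j ∈ Reli, else bᵢⱼ.
Initial tableau (one row per fragment):
  row 1: a1 b12 a3 a4 a5
  row 2: b21 a2 a3 b24 a5
  row 3: b31 b32 b33 a4 a5
No row becomes fully distinguished — the join is lossy.

No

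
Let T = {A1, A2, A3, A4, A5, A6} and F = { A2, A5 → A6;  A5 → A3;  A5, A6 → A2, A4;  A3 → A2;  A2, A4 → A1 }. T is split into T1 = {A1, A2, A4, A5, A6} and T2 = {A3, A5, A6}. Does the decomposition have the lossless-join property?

Yes

Common attributes: T1 ∩ T2 = {A5, A6}.
Closure of {A5, A6}: A5 → A3 applies, adding A3; A5, A6 → A2, A4 applies, adding A2, A4; A2, A4 → A1 applies, adding A1. So (A5, A6)⁺ = {A1, A2, A3, A4, A5, A6}.
This closure contains every attribute of T1, so T1 ∩ T2 → T1. The join is lossless.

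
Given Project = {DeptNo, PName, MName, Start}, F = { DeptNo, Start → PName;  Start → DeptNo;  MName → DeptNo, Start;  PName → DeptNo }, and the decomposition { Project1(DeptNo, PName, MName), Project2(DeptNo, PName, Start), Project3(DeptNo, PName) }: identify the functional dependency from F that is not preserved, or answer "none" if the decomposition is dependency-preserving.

Check MName → DeptNo, Start: no single fragment contains all of {DeptNo, MName, Start}, and the restricted closure of {MName} across the fragments never reaches {DeptNo, Start}.
DeptNo, Start → PName is preserved.
Start → DeptNo is preserved.
PName → DeptNo is preserved.

MName → DeptNo, Start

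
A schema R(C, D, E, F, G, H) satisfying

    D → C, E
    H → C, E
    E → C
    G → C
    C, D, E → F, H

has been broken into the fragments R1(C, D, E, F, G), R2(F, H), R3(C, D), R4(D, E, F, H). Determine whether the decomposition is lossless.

Yes

Chase test. Columns are C, D, E, F, G, H; row i has aⱼ where attribute j ∈ Ri, else bᵢⱼ.
Initial tableau (one row per fragment):
  row 1: a1 a2 a3 a4 a5 b16
  row 2: b21 b22 b23 a4 b25 a6
  row 3: a1 a2 b33 b34 b35 b36
  row 4: b41 a2 a3 a4 b45 a6
Rows 1 and 3 agree on D; apply D→C, E and equate their C, E entries.
Rows 1 and 4 agree on D; apply D→C, E and equate their C, E entries.
Rows 2 and 4 agree on H; apply H→C, E and equate their C, E entries.
Rows 1 and 3 agree on C, D, E; apply C, D, E→F, H and equate their F, H entries.
Rows 1 and 4 agree on C, D, E; apply C, D, E→F, H and equate their F, H entries.
Row 1 is now all distinguished symbols — the join is lossless.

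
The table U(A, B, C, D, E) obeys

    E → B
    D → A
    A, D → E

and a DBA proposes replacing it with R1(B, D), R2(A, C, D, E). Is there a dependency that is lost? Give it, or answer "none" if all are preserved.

E → B

Check E → B: no single fragment contains all of {B, E}, and the restricted closure of {E} across the fragments never reaches {B}.
D → A is preserved.
A, D → E is preserved.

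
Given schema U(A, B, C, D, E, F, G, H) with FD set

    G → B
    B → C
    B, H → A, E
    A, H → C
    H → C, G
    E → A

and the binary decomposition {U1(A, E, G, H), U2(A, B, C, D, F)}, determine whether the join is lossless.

Common attributes: U1 ∩ U2 = {A}.
No dependency enlarges {A}, so (A)⁺ = {A}.
The closure contains neither all of U1 = {A, E, G, H} nor all of U2 = {A, B, C, D, F}, so the common attributes are not a superkey of either fragment. The join is lossy.

No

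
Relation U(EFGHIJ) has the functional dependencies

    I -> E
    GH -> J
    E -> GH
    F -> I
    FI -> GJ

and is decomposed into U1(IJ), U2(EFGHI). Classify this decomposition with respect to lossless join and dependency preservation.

lossless but not dependency-preserving

Lossless test: (I)⁺ = {EGHIJ}, which contains all of one fragment — lossless.
Dependency preservation: the restricted closure of {GH} across the fragments never reaches {J}, so GH → J cannot be enforced without a join — not preserved.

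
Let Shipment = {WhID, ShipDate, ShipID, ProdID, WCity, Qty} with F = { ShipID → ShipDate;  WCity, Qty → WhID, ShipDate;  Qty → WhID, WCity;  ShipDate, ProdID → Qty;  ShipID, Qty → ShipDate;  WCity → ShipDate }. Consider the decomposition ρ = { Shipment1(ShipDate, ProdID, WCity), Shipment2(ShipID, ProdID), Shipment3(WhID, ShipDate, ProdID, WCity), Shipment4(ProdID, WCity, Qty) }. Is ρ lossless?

No

Chase test. Columns are WhID, ShipDate, ShipID, ProdID, WCity, Qty; row i has aⱼ where attribute j ∈ Shipmenti, else bᵢⱼ.
Initial tableau (one row per fragment):
  row 1: b11 a2 b13 a4 a5 b16
  row 2: b21 b22 a3 a4 b25 b26
  row 3: a1 a2 b33 a4 a5 b36
  row 4: b41 b42 b43 a4 a5 a6
Rows 1 and 3 agree on ShipDate, ProdID; apply ShipDate, ProdID→Qty and equate their Qty entries.
Rows 1 and 4 agree on WCity; apply WCity→ShipDate and equate their ShipDate entries.
Rows 1 and 3 agree on WCity, Qty; apply WCity, Qty→WhID, ShipDate and equate their WhID, ShipDate entries.
Rows 1 and 4 agree on ShipDate, ProdID; apply ShipDate, ProdID→Qty and equate their Qty entries.
Rows 1 and 4 agree on WCity, Qty; apply WCity, Qty→WhID, ShipDate and equate their WhID, ShipDate entries.
No row becomes fully distinguished — the join is lossy.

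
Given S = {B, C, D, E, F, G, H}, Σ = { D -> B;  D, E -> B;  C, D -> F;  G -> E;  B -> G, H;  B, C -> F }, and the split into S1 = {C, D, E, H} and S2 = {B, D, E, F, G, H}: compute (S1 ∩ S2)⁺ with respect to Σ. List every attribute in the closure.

S1 ∩ S2 = {D, E, H}.
D → B applies, adding B
B → G, H applies, adding G
Closure: {B, D, E, G, H}.

B, D, E, G, H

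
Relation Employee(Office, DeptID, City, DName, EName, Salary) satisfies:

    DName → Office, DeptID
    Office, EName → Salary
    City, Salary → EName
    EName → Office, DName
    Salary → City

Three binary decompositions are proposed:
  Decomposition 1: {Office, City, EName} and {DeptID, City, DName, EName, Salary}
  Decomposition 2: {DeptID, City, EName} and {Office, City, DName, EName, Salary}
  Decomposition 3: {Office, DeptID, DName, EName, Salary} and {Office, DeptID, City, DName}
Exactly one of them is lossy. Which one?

Decomposition 1: common = {City, EName}, closure = {Office, DeptID, City, DName, EName, Salary} → lossless.
Decomposition 2: common = {City, EName}, closure = {Office, DeptID, City, DName, EName, Salary} → lossless.
Decomposition 3: common = {Office, DeptID, DName}, closure = {Office, DeptID, DName} → lossy.

Decomposition 3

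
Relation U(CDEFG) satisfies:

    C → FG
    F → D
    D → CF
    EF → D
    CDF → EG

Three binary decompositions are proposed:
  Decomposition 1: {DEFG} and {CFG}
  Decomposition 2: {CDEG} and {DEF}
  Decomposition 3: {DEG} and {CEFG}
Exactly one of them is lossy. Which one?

Decomposition 3

Decomposition 1: common = {FG}, closure = {CDEFG} → lossless.
Decomposition 2: common = {DE}, closure = {CDEFG} → lossless.
Decomposition 3: common = {EG}, closure = {EG} → lossy.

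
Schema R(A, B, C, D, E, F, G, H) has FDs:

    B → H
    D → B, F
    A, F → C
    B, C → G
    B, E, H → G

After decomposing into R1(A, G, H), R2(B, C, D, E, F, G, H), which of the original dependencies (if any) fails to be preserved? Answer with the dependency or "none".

A, F → C

Check A, F → C: no single fragment contains all of {A, C, F}, and the restricted closure of {A, F} across the fragments never reaches {C}.
B → H is preserved.
D → B, F is preserved.
B, C → G is preserved.
B, E, H → G is preserved.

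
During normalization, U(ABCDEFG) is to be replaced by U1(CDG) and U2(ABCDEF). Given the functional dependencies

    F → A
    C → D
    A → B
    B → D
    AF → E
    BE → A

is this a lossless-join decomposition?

Common attributes: U1 ∩ U2 = {CD}.
No dependency enlarges {CD}, so (CD)⁺ = {CD}.
The closure contains neither all of U1 = {CDG} nor all of U2 = {ABCDEF}, so the common attributes are not a superkey of either fragment. The join is lossy.

No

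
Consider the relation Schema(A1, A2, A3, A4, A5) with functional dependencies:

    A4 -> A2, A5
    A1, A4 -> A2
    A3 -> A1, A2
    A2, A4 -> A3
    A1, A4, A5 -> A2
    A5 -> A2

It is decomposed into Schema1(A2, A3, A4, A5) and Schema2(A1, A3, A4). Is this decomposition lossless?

Yes

Common attributes: Schema1 ∩ Schema2 = {A3, A4}.
Closure of {A3, A4}: A4 → A2, A5 applies, adding A2, A5; A3 → A1, A2 applies, adding A1. So (A3, A4)⁺ = {A1, A2, A3, A4, A5}.
This closure contains every attribute of Schema1, so Schema1 ∩ Schema2 → Schema1. The join is lossless.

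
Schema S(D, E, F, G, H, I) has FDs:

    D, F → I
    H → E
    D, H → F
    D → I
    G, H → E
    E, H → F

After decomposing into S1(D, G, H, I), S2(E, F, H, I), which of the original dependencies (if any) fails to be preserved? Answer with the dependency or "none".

none

D, F → I: restricted closure across fragments reaches I.
H → E lies within S2.
D, H → F: restricted closure across fragments reaches F.
D → I lies within S1.
G, H → E: restricted closure across fragments reaches E.
E, H → F lies within S2.
Every dependency is enforceable on the fragments, so the decomposition is dependency-preserving.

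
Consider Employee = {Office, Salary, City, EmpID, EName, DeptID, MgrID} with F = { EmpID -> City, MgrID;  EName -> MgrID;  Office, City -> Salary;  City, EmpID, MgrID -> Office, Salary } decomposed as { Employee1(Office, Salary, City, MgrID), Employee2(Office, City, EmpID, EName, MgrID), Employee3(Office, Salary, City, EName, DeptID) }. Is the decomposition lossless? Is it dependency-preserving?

Lossless test (chase): Rows 2 and 3 agree on EName; apply EName→MgrID and equate their MgrID entries. Rows 1 and 2 agree on Office, City; apply Office, City→Salary and equate their Salary entries. No row becomes fully distinguished — the join is lossy.
Dependency preservation: City, EmpID, MgrID → Office, Salary is not contained in any single fragment, but the restricted closure of its left-hand side across the fragments still reaches the right-hand side; the remaining FDs each lie inside some fragment. All dependencies are preserved.

lossy but dependency-preserving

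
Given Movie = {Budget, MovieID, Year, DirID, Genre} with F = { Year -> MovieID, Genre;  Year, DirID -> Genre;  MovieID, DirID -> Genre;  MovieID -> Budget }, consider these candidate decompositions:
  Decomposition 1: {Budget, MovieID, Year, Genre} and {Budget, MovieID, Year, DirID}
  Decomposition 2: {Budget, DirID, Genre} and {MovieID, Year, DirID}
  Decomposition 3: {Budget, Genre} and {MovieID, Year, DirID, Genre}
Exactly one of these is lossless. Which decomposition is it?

Decomposition 1

Decomposition 1: common = {Budget, MovieID, Year}, closure = {Budget, MovieID, Year, Genre} → lossless.
Decomposition 2: common = {DirID}, closure = {DirID} → lossy.
Decomposition 3: common = {Genre}, closure = {Genre} → lossy.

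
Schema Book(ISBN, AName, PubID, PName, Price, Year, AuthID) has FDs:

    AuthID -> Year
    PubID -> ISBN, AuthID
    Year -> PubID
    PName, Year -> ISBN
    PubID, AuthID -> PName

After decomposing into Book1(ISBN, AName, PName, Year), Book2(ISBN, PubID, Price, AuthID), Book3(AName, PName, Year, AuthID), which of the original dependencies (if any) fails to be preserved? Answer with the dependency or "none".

none

AuthID → Year lies within Book3.
PubID → ISBN, AuthID lies within Book2.
Year → PubID: restricted closure across fragments reaches PubID.
PName, Year → ISBN lies within Book1.
PubID, AuthID → PName: restricted closure across fragments reaches PName.
Every dependency is enforceable on the fragments, so the decomposition is dependency-preserving.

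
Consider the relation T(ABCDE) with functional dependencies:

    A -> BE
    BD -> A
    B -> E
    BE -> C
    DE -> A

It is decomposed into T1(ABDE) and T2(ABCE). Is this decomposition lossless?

Common attributes: T1 ∩ T2 = {ABE}.
Closure of {ABE}: BE → C applies, adding C. So (ABE)⁺ = {ABCE}.
This closure contains every attribute of T2, so T1 ∩ T2 → T2. The join is lossless.

Yes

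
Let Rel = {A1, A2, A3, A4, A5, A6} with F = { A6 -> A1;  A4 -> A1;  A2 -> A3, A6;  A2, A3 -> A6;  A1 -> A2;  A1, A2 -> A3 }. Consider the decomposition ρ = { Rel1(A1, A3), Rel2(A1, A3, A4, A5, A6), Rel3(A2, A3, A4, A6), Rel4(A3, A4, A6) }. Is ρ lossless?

Yes

Chase test. Columns are A1, A2, A3, A4, A5, A6; row i has aⱼ where attribute j ∈ Reli, else bᵢⱼ.
Initial tableau (one row per fragment):
  row 1: a1 b12 a3 b14 b15 b16
  row 2: a1 b22 a3 a4 a5 a6
  row 3: b31 a2 a3 a4 b35 a6
  row 4: b41 b42 a3 a4 b45 a6
Rows 2 and 3 agree on A6; apply A6→A1 and equate their A1 entries.
Rows 2 and 4 agree on A6; apply A6→A1 and equate their A1 entries.
Rows 1 and 2 agree on A1; apply A1→A2 and equate their A2 entries.
Rows 1 and 3 agree on A1; apply A1→A2 and equate their A2 entries.
Rows 1 and 4 agree on A1; apply A1→A2 and equate their A2 entries.
Rows 1 and 2 agree on A2; apply A2→A3, A6 and equate their A3, A6 entries.
Row 2 is now all distinguished symbols — the join is lossless.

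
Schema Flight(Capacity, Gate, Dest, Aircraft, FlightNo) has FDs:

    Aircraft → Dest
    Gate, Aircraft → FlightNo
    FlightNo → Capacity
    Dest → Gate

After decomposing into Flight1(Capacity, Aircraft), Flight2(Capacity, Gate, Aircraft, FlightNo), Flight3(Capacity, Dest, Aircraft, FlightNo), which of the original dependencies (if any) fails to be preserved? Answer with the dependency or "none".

Dest → Gate

Check Dest → Gate: no single fragment contains all of {Gate, Dest}, and the restricted closure of {Dest} across the fragments never reaches {Gate}.
Aircraft → Dest is preserved.
Gate, Aircraft → FlightNo is preserved.
FlightNo → Capacity is preserved.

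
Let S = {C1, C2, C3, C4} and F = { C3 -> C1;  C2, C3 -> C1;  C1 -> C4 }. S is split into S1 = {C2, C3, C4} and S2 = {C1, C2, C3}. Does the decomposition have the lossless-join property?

Yes

Common attributes: S1 ∩ S2 = {C2, C3}.
Closure of {C2, C3}: C3 → C1 applies, adding C1; C1 → C4 applies, adding C4. So (C2, C3)⁺ = {C1, C2, C3, C4}.
This closure contains every attribute of S1, so S1 ∩ S2 → S1. The join is lossless.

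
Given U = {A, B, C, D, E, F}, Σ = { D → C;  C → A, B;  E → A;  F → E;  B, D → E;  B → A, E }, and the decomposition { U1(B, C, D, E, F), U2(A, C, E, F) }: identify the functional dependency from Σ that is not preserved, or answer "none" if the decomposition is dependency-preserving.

none

D → C lies within U1.
C → A, B: restricted closure across fragments reaches A, B.
E → A lies within U2.
F → E lies within U1.
B, D → E lies within U1.
B → A, E: restricted closure across fragments reaches A, E.
Every dependency is enforceable on the fragments, so the decomposition is dependency-preserving.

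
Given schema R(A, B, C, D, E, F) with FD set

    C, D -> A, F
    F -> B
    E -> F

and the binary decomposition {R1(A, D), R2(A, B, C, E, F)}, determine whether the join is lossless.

No

Common attributes: R1 ∩ R2 = {A}.
No dependency enlarges {A}, so (A)⁺ = {A}.
The closure contains neither all of R1 = {A, D} nor all of R2 = {A, B, C, E, F}, so the common attributes are not a superkey of either fragment. The join is lossy.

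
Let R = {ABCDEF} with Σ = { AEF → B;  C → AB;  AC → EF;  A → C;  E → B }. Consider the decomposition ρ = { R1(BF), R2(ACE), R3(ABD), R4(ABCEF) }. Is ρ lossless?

Chase test. Columns are ABCDEF; row i has aⱼ where attribute j ∈ Ri, else bᵢⱼ.
Initial tableau (one row per fragment):
  row 1: b11 a2 b13 b14 b15 a6
  row 2: a1 b22 a3 b24 a5 b26
  row 3: a1 a2 b33 a4 b35 b36
  row 4: a1 a2 a3 b44 a5 a6
Rows 2 and 4 agree on C; apply C→AB and equate their AB entries.
Rows 2 and 4 agree on AC; apply AC→EF and equate their EF entries.
Rows 2 and 3 agree on A; apply A→C and equate their C entries.
Rows 2 and 3 agree on AC; apply AC→EF and equate their EF entries.
Row 3 is now all distinguished symbols — the join is lossless.

Yes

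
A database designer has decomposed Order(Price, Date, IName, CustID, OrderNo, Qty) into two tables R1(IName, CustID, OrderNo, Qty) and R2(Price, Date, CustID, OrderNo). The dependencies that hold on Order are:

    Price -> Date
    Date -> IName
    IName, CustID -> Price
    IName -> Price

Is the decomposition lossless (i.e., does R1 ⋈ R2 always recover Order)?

No

Common attributes: R1 ∩ R2 = {CustID, OrderNo}.
No dependency enlarges {CustID, OrderNo}, so (CustID, OrderNo)⁺ = {CustID, OrderNo}.
The closure contains neither all of R1 = {IName, CustID, OrderNo, Qty} nor all of R2 = {Price, Date, CustID, OrderNo}, so the common attributes are not a superkey of either fragment. The join is lossy.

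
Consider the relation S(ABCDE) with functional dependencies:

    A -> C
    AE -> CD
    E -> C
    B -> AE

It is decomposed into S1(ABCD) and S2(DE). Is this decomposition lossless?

No

Common attributes: S1 ∩ S2 = {D}.
No dependency enlarges {D}, so (D)⁺ = {D}.
The closure contains neither all of S1 = {ABCD} nor all of S2 = {DE}, so the common attributes are not a superkey of either fragment. The join is lossy.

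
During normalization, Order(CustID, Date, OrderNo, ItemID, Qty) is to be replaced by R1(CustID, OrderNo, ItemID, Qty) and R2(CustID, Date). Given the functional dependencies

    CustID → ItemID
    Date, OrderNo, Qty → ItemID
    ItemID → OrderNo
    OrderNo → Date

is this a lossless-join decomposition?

Common attributes: R1 ∩ R2 = {CustID}.
Closure of {CustID}: CustID → ItemID applies, adding ItemID; ItemID → OrderNo applies, adding OrderNo; OrderNo → Date applies, adding Date. So (CustID)⁺ = {CustID, Date, OrderNo, ItemID}.
This closure contains every attribute of R2, so R1 ∩ R2 → R2. The join is lossless.

Yes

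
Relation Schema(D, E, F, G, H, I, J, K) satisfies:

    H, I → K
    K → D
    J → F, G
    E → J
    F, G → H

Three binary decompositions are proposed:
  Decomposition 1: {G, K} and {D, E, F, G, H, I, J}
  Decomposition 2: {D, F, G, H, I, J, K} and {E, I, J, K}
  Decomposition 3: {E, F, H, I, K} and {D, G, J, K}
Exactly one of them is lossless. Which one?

Decomposition 2

Decomposition 1: common = {G}, closure = {G} → lossy.
Decomposition 2: common = {I, J, K}, closure = {D, F, G, H, I, J, K} → lossless.
Decomposition 3: common = {K}, closure = {D, K} → lossy.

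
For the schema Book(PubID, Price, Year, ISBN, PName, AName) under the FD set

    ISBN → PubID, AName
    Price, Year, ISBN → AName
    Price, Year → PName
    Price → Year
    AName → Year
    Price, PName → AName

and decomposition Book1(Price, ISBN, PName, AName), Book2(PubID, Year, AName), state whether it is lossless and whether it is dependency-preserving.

Lossless test: (AName)⁺ = {Year, AName}, which is a superkey of neither fragment — lossy.
Dependency preservation: the restricted closure of {ISBN} across the fragments never reaches {PubID, AName}, so ISBN → PubID, AName cannot be enforced without a join — not preserved.

lossy and not dependency-preserving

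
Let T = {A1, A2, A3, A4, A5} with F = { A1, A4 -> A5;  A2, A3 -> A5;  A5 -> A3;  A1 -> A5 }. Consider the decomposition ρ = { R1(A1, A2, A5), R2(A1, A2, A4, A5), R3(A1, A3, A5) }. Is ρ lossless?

Yes

Chase test. Columns are A1, A2, A3, A4, A5; row i has aⱼ where attribute j ∈ Ri, else bᵢⱼ.
Initial tableau (one row per fragment):
  row 1: a1 a2 b13 b14 a5
  row 2: a1 a2 b23 a4 a5
  row 3: a1 b32 a3 b34 a5
Rows 1 and 2 agree on A5; apply A5→A3 and equate their A3 entries.
Rows 1 and 3 agree on A5; apply A5→A3 and equate their A3 entries.
Row 2 is now all distinguished symbols — the join is lossless.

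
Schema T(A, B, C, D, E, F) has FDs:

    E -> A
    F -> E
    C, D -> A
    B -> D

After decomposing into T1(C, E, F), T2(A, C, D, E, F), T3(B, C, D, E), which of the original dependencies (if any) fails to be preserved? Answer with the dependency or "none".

E → A lies within T2.
F → E lies within T1.
C, D → A lies within T2.
B → D lies within T3.
Every dependency is enforceable on the fragments, so the decomposition is dependency-preserving.

none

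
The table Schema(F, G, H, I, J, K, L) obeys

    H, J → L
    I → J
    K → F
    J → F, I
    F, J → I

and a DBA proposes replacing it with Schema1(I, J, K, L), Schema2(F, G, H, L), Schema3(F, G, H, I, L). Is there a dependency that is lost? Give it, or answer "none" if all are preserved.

Check K → F: no single fragment contains all of {F, K}, and the restricted closure of {K} across the fragments never reaches {F}.
H, J → L is preserved.
I → J is preserved.
J → F, I is preserved.
F, J → I is preserved.

K → F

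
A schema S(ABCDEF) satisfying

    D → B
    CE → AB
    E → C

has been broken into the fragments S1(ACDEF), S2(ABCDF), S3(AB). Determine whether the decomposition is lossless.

Yes

Chase test. Columns are ABCDEF; row i has aⱼ where attribute j ∈ Si, else bᵢⱼ.
Initial tableau (one row per fragment):
  row 1: a1 b12 a3 a4 a5 a6
  row 2: a1 a2 a3 a4 b25 a6
  row 3: a1 a2 b33 b34 b35 b36
Rows 1 and 2 agree on D; apply D→B and equate their B entries.
Row 1 is now all distinguished symbols — the join is lossless.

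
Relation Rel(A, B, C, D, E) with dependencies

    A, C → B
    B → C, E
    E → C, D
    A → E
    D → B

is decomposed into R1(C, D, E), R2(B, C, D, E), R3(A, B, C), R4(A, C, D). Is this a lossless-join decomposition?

Chase test. Columns are A, B, C, D, E; row i has aⱼ where attribute j ∈ Ri, else bᵢⱼ.
Initial tableau (one row per fragment):
  row 1: b11 b12 a3 a4 a5
  row 2: b21 a2 a3 a4 a5
  row 3: a1 a2 a3 b34 b35
  row 4: a1 b42 a3 a4 b45
Rows 3 and 4 agree on A, C; apply A, C→B and equate their B entries.
Rows 2 and 3 agree on B; apply B→C, E and equate their C, E entries.
Rows 2 and 4 agree on B; apply B→C, E and equate their C, E entries.
Rows 1 and 3 agree on E; apply E→C, D and equate their C, D entries.
Rows 1 and 2 agree on D; apply D→B and equate their B entries.
Row 3 is now all distinguished symbols — the join is lossless.

Yes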